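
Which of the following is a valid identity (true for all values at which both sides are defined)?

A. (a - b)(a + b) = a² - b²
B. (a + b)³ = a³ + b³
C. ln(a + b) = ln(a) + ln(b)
A: holds — e.g. at (1, 5), both sides equal -24.
B: fails at (2, 5) — LHS = 343, RHS = 133.
C: fails at (1, 2) — LHS = ln(3) ≈ 1.099, RHS = ln(2) ≈ 0.6931.

Answer: A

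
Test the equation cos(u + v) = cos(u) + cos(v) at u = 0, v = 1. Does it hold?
Fails

Substituting u = 0, v = 1:

LHS = cos(0 + 1) = cos(1) ≈ 0.5403
RHS = cos(0) + cos(1) = cos(1) + 1 ≈ 1.54

LHS ≠ RHS, so the equation does not hold at this point.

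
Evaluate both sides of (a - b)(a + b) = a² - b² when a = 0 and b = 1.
LHS = (0 - 1)(0 + 1) = -1
RHS = 0² - 1² = -1

LHS = RHS: the two sides agree.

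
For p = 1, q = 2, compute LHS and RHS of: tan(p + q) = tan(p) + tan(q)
LHS = tan(1 + 2) = tan(3) ≈ -0.1425
RHS = tan(1) + tan(2) ≈ -0.6276

LHS ≠ RHS (they differ by about 0.4851), so the equation does not hold here.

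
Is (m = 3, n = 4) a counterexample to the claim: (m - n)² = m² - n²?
Substituting m = 3, n = 4:
LHS = (3 - 4)² = 1
RHS = 3² - 4² = -7

Since LHS ≠ RHS, this pair disproves the claim.

Answer: Yes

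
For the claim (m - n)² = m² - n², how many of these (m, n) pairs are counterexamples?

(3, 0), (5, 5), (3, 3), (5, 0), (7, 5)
Testing each pair:
(3, 0): LHS = 9, RHS = 9 → satisfies claim
(5, 5): LHS = 0, RHS = 0 → satisfies claim
(3, 3): LHS = 0, RHS = 0 → satisfies claim
(5, 0): LHS = 25, RHS = 25 → satisfies claim
(7, 5): LHS = 4, RHS = 24 → counterexample

That makes 1 counterexample.

Answer: 1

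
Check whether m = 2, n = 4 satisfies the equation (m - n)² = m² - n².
Substituting m = 2, n = 4:

LHS = (2 - 4)² = 4
RHS = 2² - 4² = -12

LHS ≠ RHS, so the equation does not hold at this point.

Answer: Fails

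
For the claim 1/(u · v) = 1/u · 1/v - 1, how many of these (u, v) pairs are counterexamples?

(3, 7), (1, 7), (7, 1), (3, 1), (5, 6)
Testing each pair:
(3, 7): LHS = 1/21, RHS = -20/21 → counterexample
(1, 7): LHS = 1/7, RHS = -6/7 → counterexample
(7, 1): LHS = 1/7, RHS = -6/7 → counterexample
(3, 1): LHS = 1/3, RHS = -2/3 → counterexample
(5, 6): LHS = 1/30, RHS = -29/30 → counterexample

That makes 5 counterexamples.

Answer: 5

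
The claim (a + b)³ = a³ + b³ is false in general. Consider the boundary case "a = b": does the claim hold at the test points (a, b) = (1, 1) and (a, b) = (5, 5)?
At (1, 1): LHS = 8 ≠ RHS = 2
At (5, 5): LHS = 1000 ≠ RHS = 250

Answer: No, fails at both test points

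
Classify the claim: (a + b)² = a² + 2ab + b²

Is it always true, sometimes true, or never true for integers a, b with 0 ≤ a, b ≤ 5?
Always true

The identity holds for every pair in the range. For instance at (a, b) = (5, 4): both sides equal 81.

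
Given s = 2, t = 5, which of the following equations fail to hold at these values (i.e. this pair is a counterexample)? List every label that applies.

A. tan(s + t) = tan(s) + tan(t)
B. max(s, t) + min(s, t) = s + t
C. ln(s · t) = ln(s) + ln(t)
Evaluating each claim at the given values:
A. LHS = tan(7) ≈ 0.8714, RHS = tan(5) + tan(2) ≈ -5.566 → fails here (LHS ≠ RHS)
B. LHS = 7, RHS = 7 → holds here (LHS = RHS)
C. LHS = ln(10) ≈ 2.303, RHS = ln(2) + ln(5) ≈ 2.303 → holds here (LHS = RHS)

Answer: A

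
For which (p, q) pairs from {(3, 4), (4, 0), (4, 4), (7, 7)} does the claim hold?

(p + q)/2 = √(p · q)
(4, 4), (7, 7)

Testing each pair:
(3, 4): LHS = 7/2, RHS = 2·√(3) ≈ 3.464 → fails
(4, 0): LHS = 2, RHS = 0 → fails
(4, 4): LHS = 4, RHS = 4 → holds
(7, 7): LHS = 7, RHS = 7 → holds

2 of 4 pairs satisfy the claim.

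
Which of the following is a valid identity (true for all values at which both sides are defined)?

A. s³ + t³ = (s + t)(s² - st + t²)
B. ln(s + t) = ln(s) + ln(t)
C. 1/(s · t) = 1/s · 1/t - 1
A

A: holds — e.g. at (3, 4), both sides equal 91.
B: fails at (4, 4) — LHS = ln(8) ≈ 2.079, RHS = 2·ln(4) ≈ 2.773.
C: fails at (3, 5) — LHS = 1/15, RHS = -14/15.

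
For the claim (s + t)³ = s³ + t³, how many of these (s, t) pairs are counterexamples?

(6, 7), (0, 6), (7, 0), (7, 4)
Testing each pair:
(6, 7): LHS = 2197, RHS = 559 → counterexample
(0, 6): LHS = 216, RHS = 216 → satisfies claim
(7, 0): LHS = 343, RHS = 343 → satisfies claim
(7, 4): LHS = 1331, RHS = 407 → counterexample

That makes 2 counterexamples.

Answer: 2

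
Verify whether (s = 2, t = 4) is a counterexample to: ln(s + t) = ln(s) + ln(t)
Yes

Substituting s = 2, t = 4:
LHS = ln(2 + 4) = ln(6) ≈ 1.792
RHS = ln(2) + ln(4) ≈ 2.079

Since LHS ≠ RHS, this pair disproves the claim.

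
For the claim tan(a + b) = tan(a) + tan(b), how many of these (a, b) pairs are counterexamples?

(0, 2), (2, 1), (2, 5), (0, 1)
2

Testing each pair:
(0, 2): LHS = tan(2) ≈ -2.185, RHS = tan(2) ≈ -2.185 → satisfies claim
(2, 1): LHS = tan(3) ≈ -0.1425, RHS = tan(2) + tan(1) ≈ -0.6276 → counterexample
(2, 5): LHS = tan(7) ≈ 0.8714, RHS = tan(5) + tan(2) ≈ -5.566 → counterexample
(0, 1): LHS = tan(1) ≈ 1.557, RHS = tan(1) ≈ 1.557 → satisfies claim

That makes 2 counterexamples.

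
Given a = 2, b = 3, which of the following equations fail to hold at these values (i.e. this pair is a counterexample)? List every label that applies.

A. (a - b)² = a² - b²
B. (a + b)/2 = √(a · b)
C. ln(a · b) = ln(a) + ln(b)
Evaluating each claim at the given values:
A. LHS = 1, RHS = -5 → fails here (LHS ≠ RHS)
B. LHS = 5/2, RHS = √(6) ≈ 2.449 → fails here (LHS ≠ RHS)
C. LHS = ln(6) ≈ 1.792, RHS = ln(2) + ln(3) ≈ 1.792 → holds here (LHS = RHS)

Answer: A, B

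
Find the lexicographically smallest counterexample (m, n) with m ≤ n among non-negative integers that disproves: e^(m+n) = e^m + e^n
Substituting (0, 0) into the claim:
LHS = e^(0+0) = 1
RHS = e^0 + e^0 = 2

Since LHS ≠ RHS, this pair disproves the claim, and no lexicographically smaller pair (m ≤ n, non-negative integers) does.

For instance (2, 7) is also a counterexample (LHS = e^9 ≈ 8103, RHS = e^2 + e^7 ≈ 1104), but it's lexicographically larger.

Answer: (m, n) = (0, 0)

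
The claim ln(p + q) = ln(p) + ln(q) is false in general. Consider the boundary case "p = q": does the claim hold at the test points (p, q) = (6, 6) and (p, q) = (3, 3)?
At (6, 6): LHS = ln(12) ≈ 2.485 ≠ RHS = 2·ln(6) ≈ 3.584
At (3, 3): LHS = ln(6) ≈ 1.792 ≠ RHS = 2·ln(3) ≈ 2.197

Answer: No, fails at both test points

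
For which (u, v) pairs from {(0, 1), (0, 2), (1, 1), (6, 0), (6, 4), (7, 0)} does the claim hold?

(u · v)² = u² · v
Testing each pair:
(0, 1): LHS = 0, RHS = 0 → holds
(0, 2): LHS = 0, RHS = 0 → holds
(1, 1): LHS = 1, RHS = 1 → holds
(6, 0): LHS = 0, RHS = 0 → holds
(6, 4): LHS = 576, RHS = 144 → fails
(7, 0): LHS = 0, RHS = 0 → holds

5 of 6 pairs satisfy the claim.

Answer: (0, 1), (0, 2), (1, 1), (6, 0), (7, 0)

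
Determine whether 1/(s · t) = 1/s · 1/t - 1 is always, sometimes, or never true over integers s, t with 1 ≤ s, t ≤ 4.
Never true

The claim fails for every pair in the range. For instance at (s, t) = (3, 1): LHS = 1/3, RHS = -2/3.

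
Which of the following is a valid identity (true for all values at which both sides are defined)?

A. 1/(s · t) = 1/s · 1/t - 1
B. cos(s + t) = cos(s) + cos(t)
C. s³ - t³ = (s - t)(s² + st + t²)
C

A: fails at (2, 4) — LHS = 1/8, RHS = -7/8.
B: fails at (2, 5) — LHS = cos(7) ≈ 0.7539, RHS = cos(2) + cos(5) ≈ -0.1325.
C: holds — e.g. at (2, 3), both sides equal -19.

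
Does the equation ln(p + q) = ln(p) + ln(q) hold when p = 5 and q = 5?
Fails

Substituting p = 5, q = 5:

LHS = ln(5 + 5) = ln(10) ≈ 2.303
RHS = ln(5) + ln(5) = 2·ln(5) ≈ 3.219

LHS ≠ RHS, so the equation does not hold at this point.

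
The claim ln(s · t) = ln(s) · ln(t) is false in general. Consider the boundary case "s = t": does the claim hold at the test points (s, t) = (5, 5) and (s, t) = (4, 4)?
At (5, 5): LHS = ln(25) ≈ 3.219 ≠ RHS = ln(5)² ≈ 2.59
At (4, 4): LHS = ln(16) ≈ 2.773 ≠ RHS = ln(4)² ≈ 1.922

Answer: No, fails at both test points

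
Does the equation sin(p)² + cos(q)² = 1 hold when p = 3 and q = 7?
Fails

Substituting p = 3, q = 7:

LHS = sin(3)² + cos(7)² ≈ 0.5883
RHS = 1

LHS ≠ RHS, so the equation does not hold at this point.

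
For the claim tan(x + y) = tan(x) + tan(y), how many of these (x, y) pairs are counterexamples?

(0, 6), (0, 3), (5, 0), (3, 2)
1

Testing each pair:
(0, 6): LHS = tan(6) ≈ -0.291, RHS = tan(6) ≈ -0.291 → satisfies claim
(0, 3): LHS = tan(3) ≈ -0.1425, RHS = tan(3) ≈ -0.1425 → satisfies claim
(5, 0): LHS = tan(5) ≈ -3.381, RHS = tan(5) ≈ -3.381 → satisfies claim
(3, 2): LHS = tan(5) ≈ -3.381, RHS = tan(2) + tan(3) ≈ -2.328 → counterexample

That makes 1 counterexample.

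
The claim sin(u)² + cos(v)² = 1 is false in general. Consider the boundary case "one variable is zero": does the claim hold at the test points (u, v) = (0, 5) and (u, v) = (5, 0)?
At (0, 5): LHS = cos(5)² ≈ 0.08046 ≠ RHS = 1
At (5, 0): LHS = sin(5)² + 1 ≈ 1.92 ≠ RHS = 1

Answer: No, fails at both test points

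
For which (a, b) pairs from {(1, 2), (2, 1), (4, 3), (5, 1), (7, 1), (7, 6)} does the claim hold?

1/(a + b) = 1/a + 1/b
Testing each pair:
(1, 2): LHS = 1/3, RHS = 3/2 → fails
(2, 1): LHS = 1/3, RHS = 3/2 → fails
(4, 3): LHS = 1/7, RHS = 7/12 → fails
(5, 1): LHS = 1/6, RHS = 6/5 → fails
(7, 1): LHS = 1/8, RHS = 8/7 → fails
(7, 6): LHS = 1/13, RHS = 13/42 → fails

No pair satisfies the claim.

Answer: None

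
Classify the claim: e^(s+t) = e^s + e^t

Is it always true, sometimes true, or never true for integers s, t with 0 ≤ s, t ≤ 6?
The claim fails for every pair in the range. For instance at (s, t) = (1, 5): LHS = e^6 ≈ 403.4, RHS = e + e^5 ≈ 151.1.

Answer: Never true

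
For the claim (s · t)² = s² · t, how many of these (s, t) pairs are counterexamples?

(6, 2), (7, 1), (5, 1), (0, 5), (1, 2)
2

Testing each pair:
(6, 2): LHS = 144, RHS = 72 → counterexample
(7, 1): LHS = 49, RHS = 49 → satisfies claim
(5, 1): LHS = 25, RHS = 25 → satisfies claim
(0, 5): LHS = 0, RHS = 0 → satisfies claim
(1, 2): LHS = 4, RHS = 2 → counterexample

That makes 2 counterexamples.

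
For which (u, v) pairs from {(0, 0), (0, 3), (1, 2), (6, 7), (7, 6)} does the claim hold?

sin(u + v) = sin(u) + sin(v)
Testing each pair:
(0, 0): LHS = 0, RHS = 0 → holds
(0, 3): LHS = sin(3) ≈ 0.1411, RHS = sin(3) ≈ 0.1411 → holds
(1, 2): LHS = sin(3) ≈ 0.1411, RHS = sin(1) + sin(2) ≈ 1.751 → fails
(6, 7): LHS = sin(13) ≈ 0.4202, RHS = sin(6) + sin(7) ≈ 0.3776 → fails
(7, 6): LHS = sin(13) ≈ 0.4202, RHS = sin(6) + sin(7) ≈ 0.3776 → fails

2 of 5 pairs satisfy the claim.

Answer: (0, 0), (0, 3)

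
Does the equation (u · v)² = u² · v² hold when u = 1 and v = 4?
Substituting u = 1, v = 4:

LHS = (1 · 4)² = 16
RHS = 1² · 4² = 16

LHS = RHS, so the equation holds at this point.

Answer: Holds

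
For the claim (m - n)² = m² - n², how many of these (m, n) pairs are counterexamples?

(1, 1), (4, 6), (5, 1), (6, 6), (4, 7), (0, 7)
4

Testing each pair:
(1, 1): LHS = 0, RHS = 0 → satisfies claim
(4, 6): LHS = 4, RHS = -20 → counterexample
(5, 1): LHS = 16, RHS = 24 → counterexample
(6, 6): LHS = 0, RHS = 0 → satisfies claim
(4, 7): LHS = 9, RHS = -33 → counterexample
(0, 7): LHS = 49, RHS = -49 → counterexample

That makes 4 counterexamples.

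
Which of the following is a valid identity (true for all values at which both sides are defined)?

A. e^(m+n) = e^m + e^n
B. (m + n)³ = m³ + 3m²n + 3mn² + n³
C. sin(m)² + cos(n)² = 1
B

A: fails at (3, 7) — LHS = e^10 ≈ 22026.5, RHS = e^3 + e^7 ≈ 1117.
B: holds — e.g. at (3, 7), both sides equal 1000.
C: fails at (5, 8) — LHS = cos(8)² + sin(5)² ≈ 0.9407, RHS = 1.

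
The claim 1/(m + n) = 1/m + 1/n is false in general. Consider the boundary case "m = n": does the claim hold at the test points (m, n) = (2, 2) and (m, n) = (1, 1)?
At (2, 2): LHS = 1/4 ≠ RHS = 1
At (1, 1): LHS = 1/2 ≠ RHS = 2

Answer: No, fails at both test points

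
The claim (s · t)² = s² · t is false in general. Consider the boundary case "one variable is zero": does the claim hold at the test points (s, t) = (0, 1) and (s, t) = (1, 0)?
Yes, holds at both test points

At (0, 1): LHS = 0, RHS = 0 → equal
At (1, 0): LHS = 0, RHS = 0 → equal

So the claim does hold at both of these boundary points, even though it is not an identity.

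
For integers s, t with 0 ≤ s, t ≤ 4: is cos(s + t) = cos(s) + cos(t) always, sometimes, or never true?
The claim fails for every pair in the range. For instance at (s, t) = (0, 0): LHS = 1, RHS = 2.

Answer: Never true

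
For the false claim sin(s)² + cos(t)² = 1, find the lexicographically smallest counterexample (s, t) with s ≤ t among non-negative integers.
At (0, 0): both sides equal 1, so it holds there.

Substituting (0, 1) into the claim:
LHS = sin(0)² + cos(1)² = cos(1)² ≈ 0.2919
RHS = 1

Since LHS ≠ RHS, this pair disproves the claim, and no lexicographically smaller pair (s ≤ t, non-negative integers) does.

For instance (1, 2) is also a counterexample (LHS = cos(2)² + sin(1)² ≈ 0.8813, RHS = 1), but it's lexicographically larger.

Answer: (s, t) = (0, 1)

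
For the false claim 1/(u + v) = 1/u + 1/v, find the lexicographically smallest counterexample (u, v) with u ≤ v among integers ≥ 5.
(u, v) = (5, 5)

Substituting (5, 5) into the claim:
LHS = 1/(5 + 5) = 1/10
RHS = 1/5 + 1/5 = 2/5

Since LHS ≠ RHS, this pair disproves the claim, and no lexicographically smaller pair (u ≤ v, integers ≥ 5) does.

For instance (6, 9) is also a counterexample (LHS = 1/15, RHS = 5/18), but it's lexicographically larger.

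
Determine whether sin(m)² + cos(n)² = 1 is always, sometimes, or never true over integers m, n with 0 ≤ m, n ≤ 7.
Sometimes true

It holds at (m, n) = (3, 3) (both sides equal 1), but fails at (m, n) = (1, 0) (LHS = sin(1)² + 1 ≈ 1.708, RHS = 1).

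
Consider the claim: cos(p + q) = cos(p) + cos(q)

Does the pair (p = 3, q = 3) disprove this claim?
Yes

Substituting p = 3, q = 3:
LHS = cos(3 + 3) = cos(6) ≈ 0.9602
RHS = cos(3) + cos(3) = 2·cos(3) ≈ -1.98

Since LHS ≠ RHS, this pair disproves the claim.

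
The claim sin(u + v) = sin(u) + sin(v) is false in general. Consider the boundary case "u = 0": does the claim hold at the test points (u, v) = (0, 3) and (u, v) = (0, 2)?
At (0, 3): LHS = sin(3) ≈ 0.1411, RHS = sin(3) ≈ 0.1411 → equal
At (0, 2): LHS = sin(2) ≈ 0.9093, RHS = sin(2) ≈ 0.9093 → equal

So the claim does hold at both of these boundary points, even though it is not an identity.

Answer: Yes, holds at both test points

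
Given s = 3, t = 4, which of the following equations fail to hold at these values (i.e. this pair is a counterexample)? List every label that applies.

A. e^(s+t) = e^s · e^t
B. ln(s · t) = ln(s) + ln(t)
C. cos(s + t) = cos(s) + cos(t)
C

Evaluating each claim at the given values:
A. LHS = e^7 ≈ 1097, RHS = e^7 ≈ 1097 → holds here (LHS = RHS)
B. LHS = ln(12) ≈ 2.485, RHS = ln(3) + ln(4) ≈ 2.485 → holds here (LHS = RHS)
C. LHS = cos(7) ≈ 0.7539, RHS = cos(3) + cos(4) ≈ -1.644 → fails here (LHS ≠ RHS)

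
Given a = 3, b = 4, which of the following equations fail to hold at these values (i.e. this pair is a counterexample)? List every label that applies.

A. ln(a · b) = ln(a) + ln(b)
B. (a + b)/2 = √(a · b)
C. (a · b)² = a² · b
Evaluating each claim at the given values:
A. LHS = ln(12) ≈ 2.485, RHS = ln(3) + ln(4) ≈ 2.485 → holds here (LHS = RHS)
B. LHS = 7/2, RHS = 2·√(3) ≈ 3.464 → fails here (LHS ≠ RHS)
C. LHS = 144, RHS = 36 → fails here (LHS ≠ RHS)

Answer: B, C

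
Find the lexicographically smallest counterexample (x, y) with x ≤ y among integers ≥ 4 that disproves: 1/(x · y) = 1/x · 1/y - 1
Substituting (4, 4) into the claim:
LHS = 1/(4 · 4) = 1/16
RHS = 1/4 · 1/4 - 1 = -15/16

Since LHS ≠ RHS, this pair disproves the claim, and no lexicographically smaller pair (x ≤ y, integers ≥ 4) does.

For instance (11, 11) is also a counterexample (LHS = 1/121, RHS = -120/121), but it's lexicographically larger.

Answer: (x, y) = (4, 4)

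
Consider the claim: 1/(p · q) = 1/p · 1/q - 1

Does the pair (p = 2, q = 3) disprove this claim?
Substituting p = 2, q = 3:
LHS = 1/(2 · 3) = 1/6
RHS = 1/2 · 1/3 - 1 = -5/6

Since LHS ≠ RHS, this pair disproves the claim.

Answer: Yes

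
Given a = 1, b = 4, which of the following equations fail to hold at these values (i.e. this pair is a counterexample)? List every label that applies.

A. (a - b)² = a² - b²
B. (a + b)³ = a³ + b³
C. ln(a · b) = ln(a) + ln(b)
A, B

Evaluating each claim at the given values:
A. LHS = 9, RHS = -15 → fails here (LHS ≠ RHS)
B. LHS = 125, RHS = 65 → fails here (LHS ≠ RHS)
C. LHS = ln(4) ≈ 1.386, RHS = ln(4) ≈ 1.386 → holds here (LHS = RHS)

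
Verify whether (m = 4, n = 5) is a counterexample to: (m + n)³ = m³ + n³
Substituting m = 4, n = 5:
LHS = (4 + 5)³ = 729
RHS = 4³ + 5³ = 189

Since LHS ≠ RHS, this pair disproves the claim.

Answer: Yes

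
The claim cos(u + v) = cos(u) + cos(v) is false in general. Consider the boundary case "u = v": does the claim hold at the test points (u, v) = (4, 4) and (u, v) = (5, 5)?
No, fails at both test points

At (4, 4): LHS = cos(8) ≈ -0.1455 ≠ RHS = 2·cos(4) ≈ -1.307
At (5, 5): LHS = cos(10) ≈ -0.8391 ≠ RHS = 2·cos(5) ≈ 0.5673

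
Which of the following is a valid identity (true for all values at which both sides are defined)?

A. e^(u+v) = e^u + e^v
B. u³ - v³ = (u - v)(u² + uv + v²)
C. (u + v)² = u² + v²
A: fails at (5, 5) — LHS = e^10 ≈ 22026.5, RHS = 2·e^5 ≈ 296.8.
B: holds — e.g. at (1, 3), both sides equal -26.
C: fails at (3, 4) — LHS = 49, RHS = 25.

Answer: B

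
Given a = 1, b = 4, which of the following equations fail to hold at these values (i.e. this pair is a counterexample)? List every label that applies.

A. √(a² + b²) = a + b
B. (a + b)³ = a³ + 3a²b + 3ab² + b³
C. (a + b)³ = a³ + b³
Evaluating each claim at the given values:
A. LHS = √(17) ≈ 4.123, RHS = 5 → fails here (LHS ≠ RHS)
B. LHS = 125, RHS = 125 → holds here (LHS = RHS)
C. LHS = 125, RHS = 65 → fails here (LHS ≠ RHS)

Answer: A, C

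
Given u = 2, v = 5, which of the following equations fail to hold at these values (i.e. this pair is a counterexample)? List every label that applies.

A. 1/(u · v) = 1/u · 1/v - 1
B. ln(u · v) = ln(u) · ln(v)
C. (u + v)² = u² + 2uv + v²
A, B

Evaluating each claim at the given values:
A. LHS = 1/10, RHS = -9/10 → fails here (LHS ≠ RHS)
B. LHS = ln(10) ≈ 2.303, RHS = ln(2)·ln(5) ≈ 1.116 → fails here (LHS ≠ RHS)
C. LHS = 49, RHS = 49 → holds here (LHS = RHS)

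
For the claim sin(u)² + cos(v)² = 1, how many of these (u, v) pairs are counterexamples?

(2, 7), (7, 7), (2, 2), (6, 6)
1

Testing each pair:
(2, 7): LHS = cos(7)² + sin(2)² ≈ 1.395, RHS = 1 → counterexample
(7, 7): LHS = sin(7)² + cos(7)² = 1, RHS = 1 → satisfies claim
(2, 2): LHS = cos(2)² + sin(2)² = 1, RHS = 1 → satisfies claim
(6, 6): LHS = sin(6)² + cos(6)² = 1, RHS = 1 → satisfies claim

That makes 1 counterexample.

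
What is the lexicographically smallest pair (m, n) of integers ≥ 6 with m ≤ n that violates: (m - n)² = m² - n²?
At (6, 6): both sides equal 0, so it holds there.

Substituting (6, 7) into the claim:
LHS = (6 - 7)² = 1
RHS = 6² - 7² = -13

Since LHS ≠ RHS, this pair disproves the claim, and no lexicographically smaller pair (m ≤ n, integers ≥ 6) does.

For instance (7, 11) is also a counterexample (LHS = 16, RHS = -72), but it's lexicographically larger.

Answer: (m, n) = (6, 7)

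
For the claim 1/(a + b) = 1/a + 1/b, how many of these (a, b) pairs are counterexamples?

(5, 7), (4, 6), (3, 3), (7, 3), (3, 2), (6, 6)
6

Testing each pair:
(5, 7): LHS = 1/12, RHS = 12/35 → counterexample
(4, 6): LHS = 1/10, RHS = 5/12 → counterexample
(3, 3): LHS = 1/6, RHS = 2/3 → counterexample
(7, 3): LHS = 1/10, RHS = 10/21 → counterexample
(3, 2): LHS = 1/5, RHS = 5/6 → counterexample
(6, 6): LHS = 1/12, RHS = 1/3 → counterexample

That makes 6 counterexamples.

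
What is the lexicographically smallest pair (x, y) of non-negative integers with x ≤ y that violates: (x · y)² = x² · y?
(x, y) = (1, 2)

Substituting (1, 2) into the claim:
LHS = (1 · 2)² = 4
RHS = 1² · 2 = 2

Since LHS ≠ RHS, this pair disproves the claim, and no lexicographically smaller pair (x ≤ y, non-negative integers) does.

For instance (6, 6) is also a counterexample (LHS = 1296, RHS = 216), but it's lexicographically larger.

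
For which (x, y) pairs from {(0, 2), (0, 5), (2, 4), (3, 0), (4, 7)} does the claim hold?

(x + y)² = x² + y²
Testing each pair:
(0, 2): LHS = 4, RHS = 4 → holds
(0, 5): LHS = 25, RHS = 25 → holds
(2, 4): LHS = 36, RHS = 20 → fails
(3, 0): LHS = 9, RHS = 9 → holds
(4, 7): LHS = 121, RHS = 65 → fails

3 of 5 pairs satisfy the claim.

Answer: (0, 2), (0, 5), (3, 0)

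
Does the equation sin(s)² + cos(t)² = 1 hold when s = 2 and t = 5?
Substituting s = 2, t = 5:

LHS = sin(2)² + cos(5)² ≈ 0.9073
RHS = 1

LHS ≠ RHS, so the equation does not hold at this point.

Answer: Fails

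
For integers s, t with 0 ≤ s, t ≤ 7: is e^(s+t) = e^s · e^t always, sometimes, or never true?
Always true

The identity holds for every pair in the range. For instance at (s, t) = (7, 1): both sides equal e^8 ≈ 2981.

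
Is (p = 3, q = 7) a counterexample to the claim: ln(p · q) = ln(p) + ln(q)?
Substituting p = 3, q = 7:
LHS = ln(3 · 7) = ln(21) ≈ 3.045
RHS = ln(3) + ln(7) ≈ 3.045

The sides agree, so this pair does not disprove the claim.

Answer: No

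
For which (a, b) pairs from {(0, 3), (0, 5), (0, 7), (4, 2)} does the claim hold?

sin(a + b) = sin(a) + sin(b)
(0, 3), (0, 5), (0, 7)

Testing each pair:
(0, 3): LHS = sin(3) ≈ 0.1411, RHS = sin(3) ≈ 0.1411 → holds
(0, 5): LHS = sin(5) ≈ -0.9589, RHS = sin(5) ≈ -0.9589 → holds
(0, 7): LHS = sin(7) ≈ 0.657, RHS = sin(7) ≈ 0.657 → holds
(4, 2): LHS = sin(6) ≈ -0.2794, RHS = sin(4) + sin(2) ≈ 0.1525 → fails

3 of 4 pairs satisfy the claim.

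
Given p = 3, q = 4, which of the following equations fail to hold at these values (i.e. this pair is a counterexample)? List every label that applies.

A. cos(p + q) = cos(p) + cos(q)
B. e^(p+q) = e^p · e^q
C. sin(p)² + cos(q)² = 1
A, C

Evaluating each claim at the given values:
A. LHS = cos(7) ≈ 0.7539, RHS = cos(3) + cos(4) ≈ -1.644 → fails here (LHS ≠ RHS)
B. LHS = e^7 ≈ 1097, RHS = e^7 ≈ 1097 → holds here (LHS = RHS)
C. LHS = sin(3)² + cos(4)² ≈ 0.4472, RHS = 1 → fails here (LHS ≠ RHS)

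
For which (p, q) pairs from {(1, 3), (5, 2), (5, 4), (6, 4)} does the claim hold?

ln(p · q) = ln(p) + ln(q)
Testing each pair:
(1, 3): LHS = ln(3) ≈ 1.099, RHS = ln(3) ≈ 1.099 → holds
(5, 2): LHS = ln(10) ≈ 2.303, RHS = ln(2) + ln(5) ≈ 2.303 → holds
(5, 4): LHS = ln(20) ≈ 2.996, RHS = ln(4) + ln(5) ≈ 2.996 → holds
(6, 4): LHS = ln(24) ≈ 3.178, RHS = ln(4) + ln(6) ≈ 3.178 → holds

Every pair satisfies the claim.

Answer: All pairs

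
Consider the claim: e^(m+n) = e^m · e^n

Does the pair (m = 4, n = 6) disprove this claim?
No

Substituting m = 4, n = 6:
LHS = e^(4+6) = e^10 ≈ 22026.5
RHS = e^4 · e^6 = e^10 ≈ 22026.5

The sides agree, so this pair does not disprove the claim.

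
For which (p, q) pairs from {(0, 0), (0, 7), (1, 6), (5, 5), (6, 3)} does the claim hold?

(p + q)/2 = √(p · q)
Testing each pair:
(0, 0): LHS = 0, RHS = 0 → holds
(0, 7): LHS = 7/2, RHS = 0 → fails
(1, 6): LHS = 7/2, RHS = √(6) ≈ 2.449 → fails
(5, 5): LHS = 5, RHS = 5 → holds
(6, 3): LHS = 9/2, RHS = 3·√(2) ≈ 4.243 → fails

2 of 5 pairs satisfy the claim.

Answer: (0, 0), (5, 5)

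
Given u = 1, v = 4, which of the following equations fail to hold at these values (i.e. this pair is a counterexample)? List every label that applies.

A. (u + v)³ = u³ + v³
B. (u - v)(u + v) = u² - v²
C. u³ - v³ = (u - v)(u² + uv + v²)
A

Evaluating each claim at the given values:
A. LHS = 125, RHS = 65 → fails here (LHS ≠ RHS)
B. LHS = -15, RHS = -15 → holds here (LHS = RHS)
C. LHS = -63, RHS = -63 → holds here (LHS = RHS)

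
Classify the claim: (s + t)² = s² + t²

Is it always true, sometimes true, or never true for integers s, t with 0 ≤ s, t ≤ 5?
It holds at (s, t) = (1, 0) (both sides equal 1), but fails at (s, t) = (1, 4) (LHS = 25, RHS = 17).

Answer: Sometimes true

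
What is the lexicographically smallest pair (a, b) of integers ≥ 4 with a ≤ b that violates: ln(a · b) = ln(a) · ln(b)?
Substituting (4, 4) into the claim:
LHS = ln(4 · 4) = ln(16) ≈ 2.773
RHS = ln(4) · ln(4) = ln(4)² ≈ 1.922

Since LHS ≠ RHS, this pair disproves the claim, and no lexicographically smaller pair (a ≤ b, integers ≥ 4) does.

For instance (4, 5) is also a counterexample (LHS = ln(20) ≈ 2.996, RHS = ln(4)·ln(5) ≈ 2.231), but it's lexicographically larger.

Answer: (a, b) = (4, 4)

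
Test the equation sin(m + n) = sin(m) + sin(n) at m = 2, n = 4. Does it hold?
Fails

Substituting m = 2, n = 4:

LHS = sin(2 + 4) = sin(6) ≈ -0.2794
RHS = sin(2) + sin(4) ≈ 0.1525

LHS ≠ RHS, so the equation does not hold at this point.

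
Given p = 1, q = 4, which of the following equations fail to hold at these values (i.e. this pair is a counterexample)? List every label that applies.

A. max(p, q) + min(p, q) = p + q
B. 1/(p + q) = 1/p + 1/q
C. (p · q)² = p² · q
Evaluating each claim at the given values:
A. LHS = 5, RHS = 5 → holds here (LHS = RHS)
B. LHS = 1/5, RHS = 5/4 → fails here (LHS ≠ RHS)
C. LHS = 16, RHS = 4 → fails here (LHS ≠ RHS)

Answer: B, C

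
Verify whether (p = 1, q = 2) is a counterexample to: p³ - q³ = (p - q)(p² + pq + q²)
Substituting p = 1, q = 2:
LHS = 1³ - 2³ = -7
RHS = (1 - 2)(1² + 1·2 + 2²) = -7

The sides agree, so this pair does not disprove the claim.

Answer: No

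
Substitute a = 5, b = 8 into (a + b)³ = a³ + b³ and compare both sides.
LHS = (5 + 8)³ = 2197
RHS = 5³ + 8³ = 637

LHS ≠ RHS, so the equation does not hold here.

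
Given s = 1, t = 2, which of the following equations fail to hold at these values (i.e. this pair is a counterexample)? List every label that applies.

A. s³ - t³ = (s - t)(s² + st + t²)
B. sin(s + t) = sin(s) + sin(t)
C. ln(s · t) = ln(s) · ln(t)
B, C

Evaluating each claim at the given values:
A. LHS = -7, RHS = -7 → holds here (LHS = RHS)
B. LHS = sin(3) ≈ 0.1411, RHS = sin(1) + sin(2) ≈ 1.751 → fails here (LHS ≠ RHS)
C. LHS = ln(2) ≈ 0.6931, RHS = 0 → fails here (LHS ≠ RHS)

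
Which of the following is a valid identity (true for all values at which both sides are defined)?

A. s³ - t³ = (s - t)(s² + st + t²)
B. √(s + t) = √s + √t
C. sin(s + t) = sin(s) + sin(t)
A

A: holds — e.g. at (3, 7), both sides equal -316.
B: fails at (6, 7) — LHS = √(13) ≈ 3.606, RHS = √(6) + √(7) ≈ 5.095.
C: fails at (3, 7) — LHS = sin(10) ≈ -0.544, RHS = sin(3) + sin(7) ≈ 0.7981.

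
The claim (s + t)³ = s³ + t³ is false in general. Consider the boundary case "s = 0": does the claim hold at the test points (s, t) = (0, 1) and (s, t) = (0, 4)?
Yes, holds at both test points

At (0, 1): LHS = 1, RHS = 1 → equal
At (0, 4): LHS = 64, RHS = 64 → equal

So the claim does hold at both of these boundary points, even though it is not an identity.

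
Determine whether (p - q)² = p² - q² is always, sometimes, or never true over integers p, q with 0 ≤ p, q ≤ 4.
Sometimes true

It holds at (p, q) = (0, 0) (both sides equal 0), but fails at (p, q) = (2, 1) (LHS = 1, RHS = 3).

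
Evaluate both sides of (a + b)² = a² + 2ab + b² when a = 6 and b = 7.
LHS = (6 + 7)² = 169
RHS = 6² + 2·6·7 + 7² = 169

LHS = RHS: the two sides agree.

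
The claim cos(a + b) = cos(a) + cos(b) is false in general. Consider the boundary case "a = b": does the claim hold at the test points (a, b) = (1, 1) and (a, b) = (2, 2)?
At (1, 1): LHS = cos(2) ≈ -0.4161 ≠ RHS = 2·cos(1) ≈ 1.081
At (2, 2): LHS = cos(4) ≈ -0.6536 ≠ RHS = 2·cos(2) ≈ -0.8323

Answer: No, fails at both test points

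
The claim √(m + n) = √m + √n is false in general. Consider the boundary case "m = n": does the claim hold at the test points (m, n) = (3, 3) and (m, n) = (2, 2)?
No, fails at both test points

At (3, 3): LHS = √(6) ≈ 2.449 ≠ RHS = 2·√(3) ≈ 3.464
At (2, 2): LHS = 2 ≠ RHS = 2·√(2) ≈ 2.828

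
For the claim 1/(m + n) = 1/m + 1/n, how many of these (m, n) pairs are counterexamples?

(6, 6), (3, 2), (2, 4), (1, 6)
Testing each pair:
(6, 6): LHS = 1/12, RHS = 1/3 → counterexample
(3, 2): LHS = 1/5, RHS = 5/6 → counterexample
(2, 4): LHS = 1/6, RHS = 3/4 → counterexample
(1, 6): LHS = 1/7, RHS = 7/6 → counterexample

That makes 4 counterexamples.

Answer: 4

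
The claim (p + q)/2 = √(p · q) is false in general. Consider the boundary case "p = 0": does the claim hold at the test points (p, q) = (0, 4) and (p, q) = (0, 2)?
No, fails at both test points

At (0, 4): LHS = 2 ≠ RHS = 0
At (0, 2): LHS = 1 ≠ RHS = 0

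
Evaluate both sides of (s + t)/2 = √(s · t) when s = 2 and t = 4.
LHS = (2 + 4)/2 = 3
RHS = √(2 · 4) = 2·√(2) ≈ 2.828

LHS ≠ RHS (they differ by about 0.1716), so the equation does not hold here.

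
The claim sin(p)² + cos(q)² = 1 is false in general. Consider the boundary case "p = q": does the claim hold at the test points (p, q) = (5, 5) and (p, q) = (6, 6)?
At (5, 5): LHS = cos(5)² + sin(5)² = 1, RHS = 1 → equal
At (6, 6): LHS = sin(6)² + cos(6)² = 1, RHS = 1 → equal

So the claim does hold at both of these boundary points, even though it is not an identity.

Answer: Yes, holds at both test points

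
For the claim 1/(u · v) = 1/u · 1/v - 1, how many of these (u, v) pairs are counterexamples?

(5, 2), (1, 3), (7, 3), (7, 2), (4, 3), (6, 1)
Testing each pair:
(5, 2): LHS = 1/10, RHS = -9/10 → counterexample
(1, 3): LHS = 1/3, RHS = -2/3 → counterexample
(7, 3): LHS = 1/21, RHS = -20/21 → counterexample
(7, 2): LHS = 1/14, RHS = -13/14 → counterexample
(4, 3): LHS = 1/12, RHS = -11/12 → counterexample
(6, 1): LHS = 1/6, RHS = -5/6 → counterexample

That makes 6 counterexamples.

Answer: 6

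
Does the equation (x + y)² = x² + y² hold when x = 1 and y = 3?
Substituting x = 1, y = 3:

LHS = (1 + 3)² = 16
RHS = 1² + 3² = 10

LHS ≠ RHS, so the equation does not hold at this point.

Answer: Fails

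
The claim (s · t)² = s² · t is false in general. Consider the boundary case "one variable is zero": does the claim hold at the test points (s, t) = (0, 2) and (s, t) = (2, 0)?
At (0, 2): LHS = 0, RHS = 0 → equal
At (2, 0): LHS = 0, RHS = 0 → equal

So the claim does hold at both of these boundary points, even though it is not an identity.

Answer: Yes, holds at both test points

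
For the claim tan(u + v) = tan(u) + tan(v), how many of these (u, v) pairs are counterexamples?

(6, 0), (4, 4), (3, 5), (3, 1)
3

Testing each pair:
(6, 0): LHS = tan(6) ≈ -0.291, RHS = tan(6) ≈ -0.291 → satisfies claim
(4, 4): LHS = tan(8) ≈ -6.8, RHS = 2·tan(4) ≈ 2.316 → counterexample
(3, 5): LHS = tan(8) ≈ -6.8, RHS = tan(5) + tan(3) ≈ -3.523 → counterexample
(3, 1): LHS = tan(4) ≈ 1.158, RHS = tan(3) + tan(1) ≈ 1.415 → counterexample

That makes 3 counterexamples.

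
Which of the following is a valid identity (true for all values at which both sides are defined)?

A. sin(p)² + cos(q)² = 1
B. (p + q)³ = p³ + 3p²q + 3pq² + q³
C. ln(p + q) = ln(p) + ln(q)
A: fails at (2, 5) — LHS = cos(5)² + sin(2)² ≈ 0.9073, RHS = 1.
B: holds — e.g. at (1, 3), both sides equal 64.
C: fails at (6, 7) — LHS = ln(13) ≈ 2.565, RHS = ln(6) + ln(7) ≈ 3.738.

Answer: B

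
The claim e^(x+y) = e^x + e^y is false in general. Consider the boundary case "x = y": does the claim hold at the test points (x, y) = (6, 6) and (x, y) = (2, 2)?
At (6, 6): LHS = e^12 ≈ 162754.8 ≠ RHS = 2·e^6 ≈ 806.9
At (2, 2): LHS = e^4 ≈ 54.6 ≠ RHS = 2·e^2 ≈ 14.78

Answer: No, fails at both test points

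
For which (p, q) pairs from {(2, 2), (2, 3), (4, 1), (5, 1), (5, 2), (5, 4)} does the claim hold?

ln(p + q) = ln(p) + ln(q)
(2, 2)

Testing each pair:
(2, 2): LHS = ln(4) ≈ 1.386, RHS = 2·ln(2) ≈ 1.386 → holds
(2, 3): LHS = ln(5) ≈ 1.609, RHS = ln(2) + ln(3) ≈ 1.792 → fails
(4, 1): LHS = ln(5) ≈ 1.609, RHS = ln(4) ≈ 1.386 → fails
(5, 1): LHS = ln(6) ≈ 1.792, RHS = ln(5) ≈ 1.609 → fails
(5, 2): LHS = ln(7) ≈ 1.946, RHS = ln(2) + ln(5) ≈ 2.303 → fails
(5, 4): LHS = ln(9) ≈ 2.197, RHS = ln(4) + ln(5) ≈ 2.996 → fails

1 of 6 pairs satisfies the claim.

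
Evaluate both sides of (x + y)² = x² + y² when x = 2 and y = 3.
LHS = (2 + 3)² = 25
RHS = 2² + 3² = 13

LHS ≠ RHS, so the equation does not hold here.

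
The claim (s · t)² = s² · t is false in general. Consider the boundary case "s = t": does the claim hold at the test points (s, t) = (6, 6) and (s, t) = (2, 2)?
At (6, 6): LHS = 1296 ≠ RHS = 216
At (2, 2): LHS = 16 ≠ RHS = 8

Answer: No, fails at both test points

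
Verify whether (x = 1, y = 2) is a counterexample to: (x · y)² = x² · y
Substituting x = 1, y = 2:
LHS = (1 · 2)² = 4
RHS = 1² · 2 = 2

Since LHS ≠ RHS, this pair disproves the claim.

Answer: Yes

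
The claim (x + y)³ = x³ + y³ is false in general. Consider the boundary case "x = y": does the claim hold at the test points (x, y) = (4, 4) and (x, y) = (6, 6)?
At (4, 4): LHS = 512 ≠ RHS = 128
At (6, 6): LHS = 1728 ≠ RHS = 432

Answer: No, fails at both test points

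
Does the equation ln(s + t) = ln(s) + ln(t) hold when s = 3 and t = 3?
Fails

Substituting s = 3, t = 3:

LHS = ln(3 + 3) = ln(6) ≈ 1.792
RHS = ln(3) + ln(3) = 2·ln(3) ≈ 2.197

LHS ≠ RHS, so the equation does not hold at this point.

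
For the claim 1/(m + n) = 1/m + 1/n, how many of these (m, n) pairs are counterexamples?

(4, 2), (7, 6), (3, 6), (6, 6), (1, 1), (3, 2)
Testing each pair:
(4, 2): LHS = 1/6, RHS = 3/4 → counterexample
(7, 6): LHS = 1/13, RHS = 13/42 → counterexample
(3, 6): LHS = 1/9, RHS = 1/2 → counterexample
(6, 6): LHS = 1/12, RHS = 1/3 → counterexample
(1, 1): LHS = 1/2, RHS = 2 → counterexample
(3, 2): LHS = 1/5, RHS = 5/6 → counterexample

That makes 6 counterexamples.

Answer: 6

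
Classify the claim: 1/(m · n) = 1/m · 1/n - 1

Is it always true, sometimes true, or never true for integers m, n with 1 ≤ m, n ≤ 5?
Never true

The claim fails for every pair in the range. For instance at (m, n) = (3, 5): LHS = 1/15, RHS = -14/15.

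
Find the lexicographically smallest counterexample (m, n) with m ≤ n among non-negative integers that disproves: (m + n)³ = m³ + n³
At (0, 1): both sides equal 1, so it holds there.
At (0, 3): both sides equal 27, so it holds there.

Substituting (1, 1) into the claim:
LHS = (1 + 1)³ = 8
RHS = 1³ + 1³ = 2

Since LHS ≠ RHS, this pair disproves the claim, and no lexicographically smaller pair (m ≤ n, non-negative integers) does.

For instance (6, 7) is also a counterexample (LHS = 2197, RHS = 559), but it's lexicographically larger.

Answer: (m, n) = (1, 1)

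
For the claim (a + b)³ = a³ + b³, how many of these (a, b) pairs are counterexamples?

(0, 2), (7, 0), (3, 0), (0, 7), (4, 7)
Testing each pair:
(0, 2): LHS = 8, RHS = 8 → satisfies claim
(7, 0): LHS = 343, RHS = 343 → satisfies claim
(3, 0): LHS = 27, RHS = 27 → satisfies claim
(0, 7): LHS = 343, RHS = 343 → satisfies claim
(4, 7): LHS = 1331, RHS = 407 → counterexample

That makes 1 counterexample.

Answer: 1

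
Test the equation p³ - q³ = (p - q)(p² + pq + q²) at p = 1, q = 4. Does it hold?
Substituting p = 1, q = 4:

LHS = 1³ - 4³ = -63
RHS = (1 - 4)(1² + 1·4 + 4²) = -63

LHS = RHS, so the equation holds at this point.

Answer: Holds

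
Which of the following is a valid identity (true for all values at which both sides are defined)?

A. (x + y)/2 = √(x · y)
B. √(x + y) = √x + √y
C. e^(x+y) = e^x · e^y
A: fails at (2, 3) — LHS = 5/2, RHS = √(6) ≈ 2.449.
B: fails at (3, 7) — LHS = √(10) ≈ 3.162, RHS = √(3) + √(7) ≈ 4.378.
C: holds — e.g. at (4, 4), both sides equal e^8 ≈ 2981.

Answer: C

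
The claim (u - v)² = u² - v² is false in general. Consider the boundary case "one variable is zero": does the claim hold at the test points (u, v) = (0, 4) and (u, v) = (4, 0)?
Only at (4, 0)

At (0, 4): LHS = 16 ≠ RHS = -16
At (4, 0): LHS = 16, RHS = 16 → equal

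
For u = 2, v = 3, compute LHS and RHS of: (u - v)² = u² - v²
LHS = (2 - 3)² = 1
RHS = 2² - 3² = -5

LHS ≠ RHS, so the equation does not hold here.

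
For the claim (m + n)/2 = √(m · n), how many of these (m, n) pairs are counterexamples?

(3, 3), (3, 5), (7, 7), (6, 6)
1

Testing each pair:
(3, 3): LHS = 3, RHS = 3 → satisfies claim
(3, 5): LHS = 4, RHS = √(15) ≈ 3.873 → counterexample
(7, 7): LHS = 7, RHS = 7 → satisfies claim
(6, 6): LHS = 6, RHS = 6 → satisfies claim

That makes 1 counterexample.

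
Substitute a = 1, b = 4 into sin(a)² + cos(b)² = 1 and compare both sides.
LHS = sin(1)² + cos(4)² ≈ 1.135
RHS = 1

LHS ≠ RHS (they differ by about 0.1353), so the equation does not hold here.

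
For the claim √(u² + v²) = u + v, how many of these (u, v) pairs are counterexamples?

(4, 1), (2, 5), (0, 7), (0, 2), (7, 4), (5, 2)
Testing each pair:
(4, 1): LHS = √(17) ≈ 4.123, RHS = 5 → counterexample
(2, 5): LHS = √(29) ≈ 5.385, RHS = 7 → counterexample
(0, 7): LHS = 7, RHS = 7 → satisfies claim
(0, 2): LHS = 2, RHS = 2 → satisfies claim
(7, 4): LHS = √(65) ≈ 8.062, RHS = 11 → counterexample
(5, 2): LHS = √(29) ≈ 5.385, RHS = 7 → counterexample

That makes 4 counterexamples.

Answer: 4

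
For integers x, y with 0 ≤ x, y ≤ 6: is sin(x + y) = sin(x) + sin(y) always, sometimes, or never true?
Sometimes true

It holds at (x, y) = (4, 0) (both sides equal sin(4) ≈ -0.7568), but fails at (x, y) = (2, 3) (LHS = sin(5) ≈ -0.9589, RHS = sin(3) + sin(2) ≈ 1.05).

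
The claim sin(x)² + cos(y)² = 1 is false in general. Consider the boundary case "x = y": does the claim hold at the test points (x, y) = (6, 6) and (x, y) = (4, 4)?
Yes, holds at both test points

At (6, 6): LHS = sin(6)² + cos(6)² = 1, RHS = 1 → equal
At (4, 4): LHS = cos(4)² + sin(4)² = 1, RHS = 1 → equal

So the claim does hold at both of these boundary points, even though it is not an identity.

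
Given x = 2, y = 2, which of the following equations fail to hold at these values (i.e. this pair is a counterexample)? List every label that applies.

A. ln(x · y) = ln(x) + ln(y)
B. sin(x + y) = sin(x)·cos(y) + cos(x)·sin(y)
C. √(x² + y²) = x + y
Evaluating each claim at the given values:
A. LHS = ln(4) ≈ 1.386, RHS = 2·ln(2) ≈ 1.386 → holds here (LHS = RHS)
B. LHS = sin(4) ≈ -0.7568, RHS = 2·sin(2)·cos(2) ≈ -0.7568 → holds here (LHS = RHS)
C. LHS = 2·√(2) ≈ 2.828, RHS = 4 → fails here (LHS ≠ RHS)

Answer: C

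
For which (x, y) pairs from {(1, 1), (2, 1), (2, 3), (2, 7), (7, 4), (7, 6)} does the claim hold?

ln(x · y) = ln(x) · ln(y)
Testing each pair:
(1, 1): LHS = 0, RHS = 0 → holds
(2, 1): LHS = ln(2) ≈ 0.6931, RHS = 0 → fails
(2, 3): LHS = ln(6) ≈ 1.792, RHS = ln(2)·ln(3) ≈ 0.7615 → fails
(2, 7): LHS = ln(14) ≈ 2.639, RHS = ln(2)·ln(7) ≈ 1.349 → fails
(7, 4): LHS = ln(28) ≈ 3.332, RHS = ln(4)·ln(7) ≈ 2.698 → fails
(7, 6): LHS = ln(42) ≈ 3.738, RHS = ln(6)·ln(7) ≈ 3.487 → fails

1 of 6 pairs satisfies the claim.

Answer: (1, 1)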